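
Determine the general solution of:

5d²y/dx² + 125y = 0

Characteristic equation: 5r² + 125 = 0
Divide by 5: r² + 25 = 0
Roots: r = ±5i (complex conjugates)
General solution: y = C₁cos(5x) + C₂sin(5x)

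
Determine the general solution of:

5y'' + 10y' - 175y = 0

Characteristic equation: 5r² + 10r - 175 = 0
Divide by 5: r² + 2r - 35 = 0
Roots: r = 5, -7 (distinct real)
General solution: y = C₁e^(5x) + C₂e^(-7x)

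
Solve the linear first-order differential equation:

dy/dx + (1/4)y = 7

Using integrating factor method:

General solution: y = 28 + Ce^(-x/4)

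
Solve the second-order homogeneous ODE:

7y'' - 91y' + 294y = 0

Characteristic equation: 7r² - 91r + 294 = 0
Divide by 7: r² - 13r + 42 = 0
Roots: r = 7, 6 (distinct real)
General solution: y = C₁e^(7x) + C₂e^(6x)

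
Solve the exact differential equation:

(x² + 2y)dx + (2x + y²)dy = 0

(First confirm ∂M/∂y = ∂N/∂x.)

Verify exactness: ∂M/∂y = ∂N/∂x ✓
Find F(x,y) such that ∂F/∂x = M, ∂F/∂y = N
Solution: x³/3 + 2xy + y³/3 = C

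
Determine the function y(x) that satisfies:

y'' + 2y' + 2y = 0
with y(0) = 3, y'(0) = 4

General solution: y = e^(-x)(C₁cos(x) + C₂sin(x))
Complex roots r = -1 ± i
Applying ICs: C₁ = 3, C₂ = 7
Particular solution: y = e^(-x)(3cos(x) + 7sin(x))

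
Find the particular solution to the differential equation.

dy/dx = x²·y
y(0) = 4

General solution: y = Ce^(x³/3)
Applying IC y(0) = 4:
Particular solution: y = 4e^(x³/3)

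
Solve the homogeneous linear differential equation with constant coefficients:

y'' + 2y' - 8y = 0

Characteristic equation: r² + 2r - 8 = 0
Roots: r = 2, -4 (distinct real)
General solution: y = C₁e^(2x) + C₂e^(-4x)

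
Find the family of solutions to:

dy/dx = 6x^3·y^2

Separating variables and integrating:
-1/y = 3x^4/2 + C

General solution: y^-1 = (-3/2)x^4 + C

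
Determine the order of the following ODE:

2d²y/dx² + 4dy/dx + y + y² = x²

The order is 2 (highest derivative is of order 2).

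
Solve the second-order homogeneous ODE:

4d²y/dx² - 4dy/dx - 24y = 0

Characteristic equation: 4r² - 4r - 24 = 0
Divide by 4: r² - r - 6 = 0
Roots: r = 3, -2 (distinct real)
General solution: y = C₁e^(3x) + C₂e^(-2x)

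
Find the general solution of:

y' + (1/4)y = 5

Using integrating factor method:

General solution: y = 20 + Ce^(-x/4)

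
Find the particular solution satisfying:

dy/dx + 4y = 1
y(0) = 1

General solution: y = 1/4 + Ce^(-4x)
Applying y(0) = 1: C = 1 - 1/4 = 3/4
Particular solution: y = 1/4 + (3/4)e^(-4x)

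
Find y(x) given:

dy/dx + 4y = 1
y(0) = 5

General solution: y = 1/4 + Ce^(-4x)
Applying y(0) = 5: C = 5 - 1/4 = 19/4
Particular solution: y = 1/4 + (19/4)e^(-4x)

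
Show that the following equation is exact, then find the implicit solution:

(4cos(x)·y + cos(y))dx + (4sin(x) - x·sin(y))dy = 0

Verify exactness: ∂M/∂y = ∂N/∂x ✓
Find F(x,y) such that ∂F/∂x = M, ∂F/∂y = N
Solution: 4sin(x)·y + x·cos(y) = C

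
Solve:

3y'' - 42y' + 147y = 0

Characteristic equation: 3r² - 42r + 147 = 0
Divide by 3: r² - 14r + 49 = 0
Factored: (r - 7)² = 0
Repeated root: r = 7
General solution: y = (C₁ + C₂x)e^(7x)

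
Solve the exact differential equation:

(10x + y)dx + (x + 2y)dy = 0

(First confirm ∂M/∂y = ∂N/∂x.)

Verify exactness: ∂M/∂y = ∂N/∂x ✓
Find F(x,y) such that ∂F/∂x = M, ∂F/∂y = N
Solution: 5x² + xy + y² = C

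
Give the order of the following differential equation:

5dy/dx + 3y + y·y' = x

The order is 1 (highest derivative is of order 1).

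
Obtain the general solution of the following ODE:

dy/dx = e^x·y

Separating variables and integrating:
ln|y| = e^x + C

General solution: y = Ce^(e^x)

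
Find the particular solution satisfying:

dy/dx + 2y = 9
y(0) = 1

General solution: y = 9/2 + Ce^(-2x)
Applying y(0) = 1: C = 1 - 9/2 = -7/2
Particular solution: y = 9/2 - (7/2)e^(-2x)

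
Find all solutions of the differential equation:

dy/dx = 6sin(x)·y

Separating variables and integrating:
ln|y| = -6cos(x) + C

General solution: y = Ce^(-6cos(x))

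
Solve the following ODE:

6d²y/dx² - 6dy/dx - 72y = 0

Characteristic equation: 6r² - 6r - 72 = 0
Divide by 6: r² - r - 12 = 0
Roots: r = 4, -3 (distinct real)
General solution: y = C₁e^(4x) + C₂e^(-3x)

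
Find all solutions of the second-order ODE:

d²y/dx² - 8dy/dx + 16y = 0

Characteristic equation: r² - 8r + 16 = 0
Factored: (r - 4)² = 0
Repeated root: r = 4
General solution: y = (C₁ + C₂x)e^(4x)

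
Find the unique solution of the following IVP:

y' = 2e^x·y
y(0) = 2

General solution: y = Ce^(2e^x)
Applying IC y(0) = 2:
Particular solution: y = 2e^(2(e^x - 1))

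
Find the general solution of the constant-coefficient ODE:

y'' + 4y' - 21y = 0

Characteristic equation: r² + 4r - 21 = 0
Roots: r = 3, -7 (distinct real)
General solution: y = C₁e^(3x) + C₂e^(-7x)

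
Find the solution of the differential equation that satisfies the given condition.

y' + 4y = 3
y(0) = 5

General solution: y = 3/4 + Ce^(-4x)
Applying y(0) = 5: C = 5 - 3/4 = 17/4
Particular solution: y = 3/4 + (17/4)e^(-4x)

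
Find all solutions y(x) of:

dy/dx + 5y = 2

Using integrating factor method:

General solution: y = 2/5 + Ce^(-5x)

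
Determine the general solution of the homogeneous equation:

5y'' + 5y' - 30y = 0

Characteristic equation: 5r² + 5r - 30 = 0
Divide by 5: r² + r - 6 = 0
Roots: r = 2, -3 (distinct real)
General solution: y = C₁e^(2x) + C₂e^(-3x)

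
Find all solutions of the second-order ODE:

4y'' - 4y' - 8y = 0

Characteristic equation: 4r² - 4r - 8 = 0
Divide by 4: r² - r - 2 = 0
Roots: r = 2, -1 (distinct real)
General solution: y = C₁e^(2x) + C₂e^(-x)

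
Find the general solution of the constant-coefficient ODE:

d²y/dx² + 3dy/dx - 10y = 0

Characteristic equation: r² + 3r - 10 = 0
Roots: r = 2, -5 (distinct real)
General solution: y = C₁e^(2x) + C₂e^(-5x)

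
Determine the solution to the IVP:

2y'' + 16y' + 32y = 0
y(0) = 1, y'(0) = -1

General solution: y = (C₁ + C₂x)e^(-4x)
Repeated root r = -4
Applying ICs: C₁ = 1, C₂ = 3
Particular solution: y = (1 + 3x)e^(-4x)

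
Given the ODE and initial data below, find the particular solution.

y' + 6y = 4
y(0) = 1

General solution: y = 2/3 + Ce^(-6x)
Applying y(0) = 1: C = 1 - 2/3 = 1/3
Particular solution: y = 2/3 + (1/3)e^(-6x)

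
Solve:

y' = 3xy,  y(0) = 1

General solution: y = Ce^(3x²/2)
Applying IC y(0) = 1:
Particular solution: y = e^(3x²/2)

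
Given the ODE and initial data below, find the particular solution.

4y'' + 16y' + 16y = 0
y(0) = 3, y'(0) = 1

General solution: y = (C₁ + C₂x)e^(-2x)
Repeated root r = -2
Applying ICs: C₁ = 3, C₂ = 7
Particular solution: y = (3 + 7x)e^(-2x)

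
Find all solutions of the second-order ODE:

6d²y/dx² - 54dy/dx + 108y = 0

Characteristic equation: 6r² - 54r + 108 = 0
Divide by 6: r² - 9r + 18 = 0
Roots: r = 6, 3 (distinct real)
General solution: y = C₁e^(6x) + C₂e^(3x)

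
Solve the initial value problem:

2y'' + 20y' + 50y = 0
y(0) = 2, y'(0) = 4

General solution: y = (C₁ + C₂x)e^(-5x)
Repeated root r = -5
Applying ICs: C₁ = 2, C₂ = 14
Particular solution: y = (2 + 14x)e^(-5x)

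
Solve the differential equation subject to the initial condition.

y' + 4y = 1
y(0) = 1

General solution: y = 1/4 + Ce^(-4x)
Applying y(0) = 1: C = 1 - 1/4 = 3/4
Particular solution: y = 1/4 + (3/4)e^(-4x)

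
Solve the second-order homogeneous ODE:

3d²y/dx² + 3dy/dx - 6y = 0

Characteristic equation: 3r² + 3r - 6 = 0
Divide by 3: r² + r - 2 = 0
Roots: r = 1, -2 (distinct real)
General solution: y = C₁e^x + C₂e^(-2x)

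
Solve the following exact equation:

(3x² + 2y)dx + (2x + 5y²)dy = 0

Verify exactness: ∂M/∂y = ∂N/∂x ✓
Find F(x,y) such that ∂F/∂x = M, ∂F/∂y = N
Solution: x³ + 2xy + 5y³/3 = C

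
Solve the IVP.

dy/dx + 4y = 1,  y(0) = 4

General solution: y = 1/4 + Ce^(-4x)
Applying y(0) = 4: C = 4 - 1/4 = 15/4
Particular solution: y = 1/4 + (15/4)e^(-4x)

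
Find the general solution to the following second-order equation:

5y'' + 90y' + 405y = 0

Characteristic equation: 5r² + 90r + 405 = 0
Divide by 5: r² + 18r + 81 = 0
Factored: (r + 9)² = 0
Repeated root: r = -9
General solution: y = (C₁ + C₂x)e^(-9x)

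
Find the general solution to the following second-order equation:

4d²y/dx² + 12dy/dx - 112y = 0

Characteristic equation: 4r² + 12r - 112 = 0
Divide by 4: r² + 3r - 28 = 0
Roots: r = 4, -7 (distinct real)
General solution: y = C₁e^(4x) + C₂e^(-7x)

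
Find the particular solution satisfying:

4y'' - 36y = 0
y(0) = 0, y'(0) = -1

General solution: y = C₁e^(3x) + C₂e^(-3x)
Applying ICs: C₁ = -1/6, C₂ = 1/6
Particular solution: y = -(1/6)e^(3x) + (1/6)e^(-3x)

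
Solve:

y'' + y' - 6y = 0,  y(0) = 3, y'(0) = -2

General solution: y = C₁e^(2x) + C₂e^(-3x)
Applying ICs: C₁ = 7/5, C₂ = 8/5
Particular solution: y = (7/5)e^(2x) + (8/5)e^(-3x)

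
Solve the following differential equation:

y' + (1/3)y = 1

Using integrating factor method:

General solution: y = 3 + Ce^(-x/3)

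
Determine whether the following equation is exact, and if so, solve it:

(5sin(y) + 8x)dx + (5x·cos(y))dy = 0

Verify exactness: ∂M/∂y = ∂N/∂x ✓
Find F(x,y) such that ∂F/∂x = M, ∂F/∂y = N
Solution: 5x·sin(y) + 4x² = C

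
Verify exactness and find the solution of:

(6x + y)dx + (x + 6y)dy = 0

Verify exactness: ∂M/∂y = ∂N/∂x ✓
Find F(x,y) such that ∂F/∂x = M, ∂F/∂y = N
Solution: 3x² + xy + 3y² = C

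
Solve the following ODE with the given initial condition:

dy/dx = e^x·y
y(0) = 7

General solution: y = Ce^(e^x)
Applying IC y(0) = 7:
Particular solution: y = 7e^(e^x - 1)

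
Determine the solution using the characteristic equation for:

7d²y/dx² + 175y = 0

Characteristic equation: 7r² + 175 = 0
Divide by 7: r² + 25 = 0
Roots: r = ±5i (complex conjugates)
General solution: y = C₁cos(5x) + C₂sin(5x)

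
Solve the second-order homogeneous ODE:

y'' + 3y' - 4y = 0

Characteristic equation: r² + 3r - 4 = 0
Roots: r = 1, -4 (distinct real)
General solution: y = C₁e^x + C₂e^(-4x)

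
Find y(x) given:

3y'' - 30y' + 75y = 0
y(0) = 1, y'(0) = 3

General solution: y = (C₁ + C₂x)e^(5x)
Repeated root r = 5
Applying ICs: C₁ = 1, C₂ = -2
Particular solution: y = (1 - 2x)e^(5x)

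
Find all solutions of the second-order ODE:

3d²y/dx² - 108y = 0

Characteristic equation: 3r² - 108 = 0
Divide by 3: r² - 36 = 0
Roots: r = 6, -6 (distinct real)
General solution: y = C₁e^(6x) + C₂e^(-6x)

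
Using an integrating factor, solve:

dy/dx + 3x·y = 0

Using integrating factor method:

General solution: y = Ce^(-3x^2/2)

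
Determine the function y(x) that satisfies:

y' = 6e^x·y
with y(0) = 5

General solution: y = Ce^(6e^x)
Applying IC y(0) = 5:
Particular solution: y = 5e^(6(e^x - 1))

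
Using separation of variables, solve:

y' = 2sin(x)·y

Separating variables and integrating:
ln|y| = -2cos(x) + C

General solution: y = Ce^(-2cos(x))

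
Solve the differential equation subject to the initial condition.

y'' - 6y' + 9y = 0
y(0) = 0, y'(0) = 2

General solution: y = (C₁ + C₂x)e^(3x)
Repeated root r = 3
Applying ICs: C₁ = 0, C₂ = 2
Particular solution: y = 2xe^(3x)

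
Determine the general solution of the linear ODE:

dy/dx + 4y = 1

Using integrating factor method:

General solution: y = 1/4 + Ce^(-4x)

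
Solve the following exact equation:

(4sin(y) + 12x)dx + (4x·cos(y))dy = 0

Verify exactness: ∂M/∂y = ∂N/∂x ✓
Find F(x,y) such that ∂F/∂x = M, ∂F/∂y = N
Solution: 4x·sin(y) + 6x² = C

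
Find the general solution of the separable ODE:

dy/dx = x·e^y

Separating variables and integrating:
-e^(-y) = x²/2 + C

General solution: y = -ln(C - x²/2)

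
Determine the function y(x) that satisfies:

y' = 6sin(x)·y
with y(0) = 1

General solution: y = Ce^(-6cos(x))
Applying IC y(0) = 1:
Particular solution: y = e^(6(1-cos(x)))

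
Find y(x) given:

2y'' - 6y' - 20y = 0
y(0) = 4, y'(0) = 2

General solution: y = C₁e^(5x) + C₂e^(-2x)
Applying ICs: C₁ = 10/7, C₂ = 18/7
Particular solution: y = (10/7)e^(5x) + (18/7)e^(-2x)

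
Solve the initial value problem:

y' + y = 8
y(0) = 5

General solution: y = 8 + Ce^(-x)
Applying y(0) = 5: C = 5 - 8 = -3
Particular solution: y = 8 - 3e^(-x)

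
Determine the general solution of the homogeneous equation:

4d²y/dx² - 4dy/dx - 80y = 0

Characteristic equation: 4r² - 4r - 80 = 0
Divide by 4: r² - r - 20 = 0
Roots: r = 5, -4 (distinct real)
General solution: y = C₁e^(5x) + C₂e^(-4x)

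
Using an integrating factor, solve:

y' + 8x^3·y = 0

Using integrating factor method:

General solution: y = Ce^(-2x^4)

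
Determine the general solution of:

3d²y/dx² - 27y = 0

Characteristic equation: 3r² - 27 = 0
Divide by 3: r² - 9 = 0
Roots: r = 3, -3 (distinct real)
General solution: y = C₁e^(3x) + C₂e^(-3x)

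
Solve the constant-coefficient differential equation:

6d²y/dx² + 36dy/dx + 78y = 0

Characteristic equation: 6r² + 36r + 78 = 0
Divide by 6: r² + 6r + 13 = 0
Roots: r = -3 ± 2i (complex conjugates)
General solution: y = e^(-3x)(C₁cos(2x) + C₂sin(2x))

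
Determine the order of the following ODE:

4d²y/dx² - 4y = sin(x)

The order is 2 (highest derivative is of order 2).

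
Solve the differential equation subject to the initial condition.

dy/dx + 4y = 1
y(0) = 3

General solution: y = 1/4 + Ce^(-4x)
Applying y(0) = 3: C = 3 - 1/4 = 11/4
Particular solution: y = 1/4 + (11/4)e^(-4x)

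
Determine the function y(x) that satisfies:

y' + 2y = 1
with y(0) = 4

General solution: y = 1/2 + Ce^(-2x)
Applying y(0) = 4: C = 4 - 1/2 = 7/2
Particular solution: y = 1/2 + (7/2)e^(-2x)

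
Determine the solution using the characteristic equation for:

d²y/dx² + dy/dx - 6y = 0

Characteristic equation: r² + r - 6 = 0
Roots: r = 2, -3 (distinct real)
General solution: y = C₁e^(2x) + C₂e^(-3x)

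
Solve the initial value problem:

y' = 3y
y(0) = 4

General solution: y = Ce^(3x)
Applying IC y(0) = 4:
Particular solution: y = 4e^(3x)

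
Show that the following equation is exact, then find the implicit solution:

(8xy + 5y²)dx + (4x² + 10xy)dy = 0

Verify exactness: ∂M/∂y = ∂N/∂x ✓
Find F(x,y) such that ∂F/∂x = M, ∂F/∂y = N
Solution: 4x²y + 5xy² = C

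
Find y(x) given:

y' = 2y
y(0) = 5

General solution: y = Ce^(2x)
Applying IC y(0) = 5:
Particular solution: y = 5e^(2x)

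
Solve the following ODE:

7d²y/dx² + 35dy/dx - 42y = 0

Characteristic equation: 7r² + 35r - 42 = 0
Divide by 7: r² + 5r - 6 = 0
Roots: r = 1, -6 (distinct real)
General solution: y = C₁e^x + C₂e^(-6x)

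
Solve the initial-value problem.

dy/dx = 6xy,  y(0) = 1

General solution: y = Ce^(3x²)
Applying IC y(0) = 1:
Particular solution: y = e^(3x²)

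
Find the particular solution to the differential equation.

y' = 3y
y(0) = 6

General solution: y = Ce^(3x)
Applying IC y(0) = 6:
Particular solution: y = 6e^(3x)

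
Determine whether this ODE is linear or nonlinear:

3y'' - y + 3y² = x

Nonlinear (y² term)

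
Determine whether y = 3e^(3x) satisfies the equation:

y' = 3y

Verification:
y = 3e^(3x)
y' = 9e^(3x)
3y = 9e^(3x)
y' = 3y ✓

Yes, it is a solution.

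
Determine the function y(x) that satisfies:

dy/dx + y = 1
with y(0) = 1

General solution: y = 1 + Ce^(-x)
Applying y(0) = 1: C = 1 - 1 = 0
Particular solution: y = 1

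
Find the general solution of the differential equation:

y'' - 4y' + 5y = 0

Characteristic equation: r² - 4r + 5 = 0
Roots: r = 2 ± i (complex conjugates)
General solution: y = e^(2x)(C₁cos(x) + C₂sin(x))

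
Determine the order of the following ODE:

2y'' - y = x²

The order is 2 (highest derivative is of order 2).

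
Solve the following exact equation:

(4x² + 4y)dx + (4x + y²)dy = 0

Verify exactness: ∂M/∂y = ∂N/∂x ✓
Find F(x,y) such that ∂F/∂x = M, ∂F/∂y = N
Solution: 4x³/3 + 4xy + y³/3 = C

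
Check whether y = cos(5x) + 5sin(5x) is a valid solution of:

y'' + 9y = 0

Verification:
y'' = -25cos(5x) - 125sin(5x)
y'' + 9y ≠ 0 (frequency mismatch: got 25 instead of 9)

No, it is not a solution.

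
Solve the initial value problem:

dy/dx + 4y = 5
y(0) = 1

General solution: y = 5/4 + Ce^(-4x)
Applying y(0) = 1: C = 1 - 5/4 = -1/4
Particular solution: y = 5/4 - (1/4)e^(-4x)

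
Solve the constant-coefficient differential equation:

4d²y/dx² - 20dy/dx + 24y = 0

Characteristic equation: 4r² - 20r + 24 = 0
Divide by 4: r² - 5r + 6 = 0
Roots: r = 2, 3 (distinct real)
General solution: y = C₁e^(2x) + C₂e^(3x)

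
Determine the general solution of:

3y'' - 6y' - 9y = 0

Characteristic equation: 3r² - 6r - 9 = 0
Divide by 3: r² - 2r - 3 = 0
Roots: r = 3, -1 (distinct real)
General solution: y = C₁e^(3x) + C₂e^(-x)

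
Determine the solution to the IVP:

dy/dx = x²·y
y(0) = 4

General solution: y = Ce^(x³/3)
Applying IC y(0) = 4:
Particular solution: y = 4e^(x³/3)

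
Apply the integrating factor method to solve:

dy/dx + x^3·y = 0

Using integrating factor method:

General solution: y = Ce^(-x^4/4)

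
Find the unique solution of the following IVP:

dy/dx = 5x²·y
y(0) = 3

General solution: y = Ce^(5x³/3)
Applying IC y(0) = 3:
Particular solution: y = 3e^(5x³/3)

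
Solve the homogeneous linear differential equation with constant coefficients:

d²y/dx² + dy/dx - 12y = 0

Characteristic equation: r² + r - 12 = 0
Roots: r = 3, -4 (distinct real)
General solution: y = C₁e^(3x) + C₂e^(-4x)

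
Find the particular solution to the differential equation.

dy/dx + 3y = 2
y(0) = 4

General solution: y = 2/3 + Ce^(-3x)
Applying y(0) = 4: C = 4 - 2/3 = 10/3
Particular solution: y = 2/3 + (10/3)e^(-3x)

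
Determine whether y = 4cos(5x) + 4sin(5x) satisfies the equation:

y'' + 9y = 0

Verification:
y'' = -100cos(5x) - 100sin(5x)
y'' + 9y ≠ 0 (frequency mismatch: got 25 instead of 9)

No, it is not a solution.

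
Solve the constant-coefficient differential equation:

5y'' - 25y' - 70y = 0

Characteristic equation: 5r² - 25r - 70 = 0
Divide by 5: r² - 5r - 14 = 0
Roots: r = 7, -2 (distinct real)
General solution: y = C₁e^(7x) + C₂e^(-2x)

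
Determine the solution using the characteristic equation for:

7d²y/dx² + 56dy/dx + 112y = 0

Characteristic equation: 7r² + 56r + 112 = 0
Divide by 7: r² + 8r + 16 = 0
Factored: (r + 4)² = 0
Repeated root: r = -4
General solution: y = (C₁ + C₂x)e^(-4x)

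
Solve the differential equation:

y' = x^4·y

Separating variables and integrating:
ln|y| = x^5/5 + C

General solution: y = Ce^(x^5/5)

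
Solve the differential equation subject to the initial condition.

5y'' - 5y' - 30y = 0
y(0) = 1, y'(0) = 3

General solution: y = C₁e^(3x) + C₂e^(-2x)
Applying ICs: C₁ = 1, C₂ = 0
Particular solution: y = e^(3x)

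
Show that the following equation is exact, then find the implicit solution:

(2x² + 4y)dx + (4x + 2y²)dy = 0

Verify exactness: ∂M/∂y = ∂N/∂x ✓
Find F(x,y) such that ∂F/∂x = M, ∂F/∂y = N
Solution: 2x³/3 + 4xy + 2y³/3 = C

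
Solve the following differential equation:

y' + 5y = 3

Using integrating factor method:

General solution: y = 3/5 + Ce^(-5x)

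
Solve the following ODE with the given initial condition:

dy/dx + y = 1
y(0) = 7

General solution: y = 1 + Ce^(-x)
Applying y(0) = 7: C = 7 - 1 = 6
Particular solution: y = 1 + 6e^(-x)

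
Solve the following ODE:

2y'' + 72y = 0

Characteristic equation: 2r² + 72 = 0
Divide by 2: r² + 36 = 0
Roots: r = ±6i (complex conjugates)
General solution: y = C₁cos(6x) + C₂sin(6x)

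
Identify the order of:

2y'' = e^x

The order is 2 (highest derivative is of order 2).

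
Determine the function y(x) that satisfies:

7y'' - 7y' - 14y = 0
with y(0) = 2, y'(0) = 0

General solution: y = C₁e^(2x) + C₂e^(-x)
Applying ICs: C₁ = 2/3, C₂ = 4/3
Particular solution: y = (2/3)e^(2x) + (4/3)e^(-x)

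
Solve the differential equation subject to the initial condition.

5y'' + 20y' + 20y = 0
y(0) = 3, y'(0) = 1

General solution: y = (C₁ + C₂x)e^(-2x)
Repeated root r = -2
Applying ICs: C₁ = 3, C₂ = 7
Particular solution: y = (3 + 7x)e^(-2x)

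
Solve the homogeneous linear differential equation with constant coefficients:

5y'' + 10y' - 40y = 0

Characteristic equation: 5r² + 10r - 40 = 0
Divide by 5: r² + 2r - 8 = 0
Roots: r = 2, -4 (distinct real)
General solution: y = C₁e^(2x) + C₂e^(-4x)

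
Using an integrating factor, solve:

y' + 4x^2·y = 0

Using integrating factor method:

General solution: y = Ce^(-4x^3/3)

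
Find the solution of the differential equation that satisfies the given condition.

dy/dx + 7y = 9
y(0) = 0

General solution: y = 9/7 + Ce^(-7x)
Applying y(0) = 0: C = 0 - 9/7 = -9/7
Particular solution: y = 9/7 - (9/7)e^(-7x)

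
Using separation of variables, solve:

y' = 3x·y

Separating variables and integrating:
ln|y| = 3x^2/2 + C

General solution: y = Ce^(3x^2/2)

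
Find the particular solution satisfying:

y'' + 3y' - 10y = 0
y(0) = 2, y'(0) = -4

General solution: y = C₁e^(2x) + C₂e^(-5x)
Applying ICs: C₁ = 6/7, C₂ = 8/7
Particular solution: y = (6/7)e^(2x) + (8/7)e^(-5x)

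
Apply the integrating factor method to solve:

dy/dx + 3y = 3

Using integrating factor method:

General solution: y = 1 + Ce^(-3x)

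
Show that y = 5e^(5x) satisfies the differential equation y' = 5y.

Verification:
y = 5e^(5x)
y' = 25e^(5x)
5y = 25e^(5x)
y' = 5y ✓

Yes, it is a solution.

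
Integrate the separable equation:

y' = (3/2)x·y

Separating variables and integrating:
ln|y| = 3x^2/4 + C

General solution: y = Ce^(3x^2/4)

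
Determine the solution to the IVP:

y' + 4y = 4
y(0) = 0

General solution: y = 1 + Ce^(-4x)
Applying y(0) = 0: C = 0 - 1 = -1
Particular solution: y = 1 - e^(-4x)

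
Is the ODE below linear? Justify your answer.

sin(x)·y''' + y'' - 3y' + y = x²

Yes. Linear (y and its derivatives appear to the first power only, no products of y terms)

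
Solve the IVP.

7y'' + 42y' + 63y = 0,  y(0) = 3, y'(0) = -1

General solution: y = (C₁ + C₂x)e^(-3x)
Repeated root r = -3
Applying ICs: C₁ = 3, C₂ = 8
Particular solution: y = (3 + 8x)e^(-3x)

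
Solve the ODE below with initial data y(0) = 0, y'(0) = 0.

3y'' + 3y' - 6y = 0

General solution: y = C₁e^x + C₂e^(-2x)
Applying ICs: C₁ = 0, C₂ = 0
Particular solution: y = 0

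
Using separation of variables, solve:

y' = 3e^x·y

Separating variables and integrating:
ln|y| = 3e^x + C

General solution: y = Ce^(3e^x)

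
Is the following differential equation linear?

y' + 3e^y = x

No. Nonlinear (e^y is nonlinear in y)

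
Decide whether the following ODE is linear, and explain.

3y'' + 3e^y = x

Nonlinear (e^y is nonlinear in y)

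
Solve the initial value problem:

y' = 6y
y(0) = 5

General solution: y = Ce^(6x)
Applying IC y(0) = 5:
Particular solution: y = 5e^(6x)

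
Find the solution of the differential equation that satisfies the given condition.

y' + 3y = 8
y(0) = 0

General solution: y = 8/3 + Ce^(-3x)
Applying y(0) = 0: C = 0 - 8/3 = -8/3
Particular solution: y = 8/3 - (8/3)e^(-3x)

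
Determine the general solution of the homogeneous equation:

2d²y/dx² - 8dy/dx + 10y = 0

Characteristic equation: 2r² - 8r + 10 = 0
Divide by 2: r² - 4r + 5 = 0
Roots: r = 2 ± i (complex conjugates)
General solution: y = e^(2x)(C₁cos(x) + C₂sin(x))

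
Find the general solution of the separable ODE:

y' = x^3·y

Separating variables and integrating:
ln|y| = x^4/4 + C

General solution: y = Ce^(x^4/4)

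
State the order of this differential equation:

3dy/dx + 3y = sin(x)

The order is 1 (highest derivative is of order 1).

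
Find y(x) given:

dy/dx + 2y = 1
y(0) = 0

General solution: y = 1/2 + Ce^(-2x)
Applying y(0) = 0: C = 0 - 1/2 = -1/2
Particular solution: y = 1/2 - (1/2)e^(-2x)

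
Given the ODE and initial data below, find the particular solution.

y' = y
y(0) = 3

General solution: y = Ce^x
Applying IC y(0) = 3:
Particular solution: y = 3e^x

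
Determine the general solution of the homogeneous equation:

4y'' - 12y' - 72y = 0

Characteristic equation: 4r² - 12r - 72 = 0
Divide by 4: r² - 3r - 18 = 0
Roots: r = 6, -3 (distinct real)
General solution: y = C₁e^(6x) + C₂e^(-3x)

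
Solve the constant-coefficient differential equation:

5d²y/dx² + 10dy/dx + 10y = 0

Characteristic equation: 5r² + 10r + 10 = 0
Divide by 5: r² + 2r + 2 = 0
Roots: r = -1 ± i (complex conjugates)
General solution: y = e^(-x)(C₁cos(x) + C₂sin(x))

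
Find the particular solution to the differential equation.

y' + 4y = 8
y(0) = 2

General solution: y = 2 + Ce^(-4x)
Applying y(0) = 2: C = 2 - 2 = 0
Particular solution: y = 2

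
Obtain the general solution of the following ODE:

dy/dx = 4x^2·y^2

Separating variables and integrating:
-1/y = 4x^3/3 + C

General solution: y^-1 = (-4/3)x^3 + C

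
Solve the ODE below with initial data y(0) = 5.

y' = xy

General solution: y = Ce^(x²/2)
Applying IC y(0) = 5:
Particular solution: y = 5e^(x²/2)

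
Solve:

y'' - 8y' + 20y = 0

Characteristic equation: r² - 8r + 20 = 0
Roots: r = 4 ± 2i (complex conjugates)
General solution: y = e^(4x)(C₁cos(2x) + C₂sin(2x))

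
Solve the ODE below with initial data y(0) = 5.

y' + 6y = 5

General solution: y = 5/6 + Ce^(-6x)
Applying y(0) = 5: C = 5 - 5/6 = 25/6
Particular solution: y = 5/6 + (25/6)e^(-6x)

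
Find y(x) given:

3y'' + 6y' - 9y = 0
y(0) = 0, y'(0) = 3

General solution: y = C₁e^x + C₂e^(-3x)
Applying ICs: C₁ = 3/4, C₂ = -3/4
Particular solution: y = (3/4)e^x - (3/4)e^(-3x)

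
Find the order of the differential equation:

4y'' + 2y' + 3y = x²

The order is 2 (highest derivative is of order 2).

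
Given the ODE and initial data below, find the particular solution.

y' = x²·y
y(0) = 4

General solution: y = Ce^(x³/3)
Applying IC y(0) = 4:
Particular solution: y = 4e^(x³/3)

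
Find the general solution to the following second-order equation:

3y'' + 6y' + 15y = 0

Characteristic equation: 3r² + 6r + 15 = 0
Divide by 3: r² + 2r + 5 = 0
Roots: r = -1 ± 2i (complex conjugates)
General solution: y = e^(-x)(C₁cos(2x) + C₂sin(2x))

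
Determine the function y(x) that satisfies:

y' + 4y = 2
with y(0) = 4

General solution: y = 1/2 + Ce^(-4x)
Applying y(0) = 4: C = 4 - 1/2 = 7/2
Particular solution: y = 1/2 + (7/2)e^(-4x)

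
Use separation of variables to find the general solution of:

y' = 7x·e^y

Separating variables and integrating:
-e^(-y) = 7x²/2 + C

General solution: y = -ln(C - 7x²/2)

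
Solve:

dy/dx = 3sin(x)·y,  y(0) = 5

General solution: y = Ce^(-3cos(x))
Applying IC y(0) = 5:
Particular solution: y = 5e^(3(1-cos(x)))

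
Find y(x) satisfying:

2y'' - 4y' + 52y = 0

Characteristic equation: 2r² - 4r + 52 = 0
Divide by 2: r² - 2r + 26 = 0
Roots: r = 1 ± 5i (complex conjugates)
General solution: y = e^x(C₁cos(5x) + C₂sin(5x))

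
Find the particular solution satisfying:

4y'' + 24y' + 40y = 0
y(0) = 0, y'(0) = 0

General solution: y = e^(-3x)(C₁cos(x) + C₂sin(x))
Complex roots r = -3 ± i
Applying ICs: C₁ = 0, C₂ = 0
Particular solution: y = 0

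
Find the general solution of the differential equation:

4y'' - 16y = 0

Characteristic equation: 4r² - 16 = 0
Divide by 4: r² - 4 = 0
Roots: r = 2, -2 (distinct real)
General solution: y = C₁e^(2x) + C₂e^(-2x)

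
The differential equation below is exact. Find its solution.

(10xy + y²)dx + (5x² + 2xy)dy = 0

Verify exactness: ∂M/∂y = ∂N/∂x ✓
Find F(x,y) such that ∂F/∂x = M, ∂F/∂y = N
Solution: 5x²y + xy² = C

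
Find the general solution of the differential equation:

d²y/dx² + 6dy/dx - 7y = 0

Characteristic equation: r² + 6r - 7 = 0
Roots: r = 1, -7 (distinct real)
General solution: y = C₁e^x + C₂e^(-7x)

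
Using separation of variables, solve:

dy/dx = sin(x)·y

Separating variables and integrating:
ln|y| = -cos(x) + C

General solution: y = Ce^(-cos(x))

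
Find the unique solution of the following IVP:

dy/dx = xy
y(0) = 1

General solution: y = Ce^(x²/2)
Applying IC y(0) = 1:
Particular solution: y = e^(x²/2)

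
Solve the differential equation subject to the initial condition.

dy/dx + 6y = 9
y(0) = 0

General solution: y = 3/2 + Ce^(-6x)
Applying y(0) = 0: C = 0 - 3/2 = -3/2
Particular solution: y = 3/2 - (3/2)e^(-6x)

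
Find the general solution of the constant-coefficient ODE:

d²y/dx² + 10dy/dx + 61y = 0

Characteristic equation: r² + 10r + 61 = 0
Roots: r = -5 ± 6i (complex conjugates)
General solution: y = e^(-5x)(C₁cos(6x) + C₂sin(6x))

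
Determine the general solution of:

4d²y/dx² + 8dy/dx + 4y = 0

Characteristic equation: 4r² + 8r + 4 = 0
Divide by 4: r² + 2r + 1 = 0
Factored: (r + 1)² = 0
Repeated root: r = -1
General solution: y = (C₁ + C₂x)e^(-x)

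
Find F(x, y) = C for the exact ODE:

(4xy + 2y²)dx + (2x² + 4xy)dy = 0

Verify exactness: ∂M/∂y = ∂N/∂x ✓
Find F(x,y) such that ∂F/∂x = M, ∂F/∂y = N
Solution: 2x²y + 2xy² = C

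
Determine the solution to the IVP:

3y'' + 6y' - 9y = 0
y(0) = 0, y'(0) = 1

General solution: y = C₁e^x + C₂e^(-3x)
Applying ICs: C₁ = 1/4, C₂ = -1/4
Particular solution: y = (1/4)e^x - (1/4)e^(-3x)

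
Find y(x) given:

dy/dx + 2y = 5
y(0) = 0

General solution: y = 5/2 + Ce^(-2x)
Applying y(0) = 0: C = 0 - 5/2 = -5/2
Particular solution: y = 5/2 - (5/2)e^(-2x)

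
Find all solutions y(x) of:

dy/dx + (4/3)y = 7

Using integrating factor method:

General solution: y = 21/4 + Ce^(-4x/3)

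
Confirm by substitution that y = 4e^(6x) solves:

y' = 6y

Verification:
y = 4e^(6x)
y' = 24e^(6x)
6y = 24e^(6x)
y' = 6y ✓

Yes, it is a solution.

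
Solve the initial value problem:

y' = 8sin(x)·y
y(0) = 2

General solution: y = Ce^(-8cos(x))
Applying IC y(0) = 2:
Particular solution: y = 2e^(8(1-cos(x)))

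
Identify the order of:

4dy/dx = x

The order is 1 (highest derivative is of order 1).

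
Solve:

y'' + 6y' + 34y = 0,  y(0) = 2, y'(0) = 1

General solution: y = e^(-3x)(C₁cos(5x) + C₂sin(5x))
Complex roots r = -3 ± 5i
Applying ICs: C₁ = 2, C₂ = 7/5
Particular solution: y = e^(-3x)(2cos(5x) + (7/5)sin(5x))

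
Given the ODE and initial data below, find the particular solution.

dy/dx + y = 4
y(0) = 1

General solution: y = 4 + Ce^(-x)
Applying y(0) = 1: C = 1 - 4 = -3
Particular solution: y = 4 - 3e^(-x)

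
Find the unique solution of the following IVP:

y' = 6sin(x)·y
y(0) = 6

General solution: y = Ce^(-6cos(x))
Applying IC y(0) = 6:
Particular solution: y = 6e^(6(1-cos(x)))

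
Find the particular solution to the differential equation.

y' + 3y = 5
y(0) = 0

General solution: y = 5/3 + Ce^(-3x)
Applying y(0) = 0: C = 0 - 5/3 = -5/3
Particular solution: y = 5/3 - (5/3)e^(-3x)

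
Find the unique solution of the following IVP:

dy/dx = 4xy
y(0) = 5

General solution: y = Ce^(2x²)
Applying IC y(0) = 5:
Particular solution: y = 5e^(2x²)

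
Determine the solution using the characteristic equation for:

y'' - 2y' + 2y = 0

Characteristic equation: r² - 2r + 2 = 0
Roots: r = 1 ± i (complex conjugates)
General solution: y = e^x(C₁cos(x) + C₂sin(x))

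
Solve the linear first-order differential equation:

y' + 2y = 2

Using integrating factor method:

General solution: y = 1 + Ce^(-2x)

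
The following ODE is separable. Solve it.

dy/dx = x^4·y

Separating variables and integrating:
ln|y| = x^5/5 + C

General solution: y = Ce^(x^5/5)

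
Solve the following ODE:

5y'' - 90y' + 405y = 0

Characteristic equation: 5r² - 90r + 405 = 0
Divide by 5: r² - 18r + 81 = 0
Factored: (r - 9)² = 0
Repeated root: r = 9
General solution: y = (C₁ + C₂x)e^(9x)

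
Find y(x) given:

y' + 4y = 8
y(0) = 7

General solution: y = 2 + Ce^(-4x)
Applying y(0) = 7: C = 7 - 2 = 5
Particular solution: y = 2 + 5e^(-4x)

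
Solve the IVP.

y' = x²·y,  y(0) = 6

General solution: y = Ce^(x³/3)
Applying IC y(0) = 6:
Particular solution: y = 6e^(x³/3)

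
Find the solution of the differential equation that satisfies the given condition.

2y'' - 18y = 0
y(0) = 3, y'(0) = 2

General solution: y = C₁e^(3x) + C₂e^(-3x)
Applying ICs: C₁ = 11/6, C₂ = 7/6
Particular solution: y = (11/6)e^(3x) + (7/6)e^(-3x)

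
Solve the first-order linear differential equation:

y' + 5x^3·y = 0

Using integrating factor method:

General solution: y = Ce^(-5x^4/4)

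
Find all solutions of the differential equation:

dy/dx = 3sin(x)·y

Separating variables and integrating:
ln|y| = -3cos(x) + C

General solution: y = Ce^(-3cos(x))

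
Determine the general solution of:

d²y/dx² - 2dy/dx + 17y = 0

Characteristic equation: r² - 2r + 17 = 0
Roots: r = 1 ± 4i (complex conjugates)
General solution: y = e^x(C₁cos(4x) + C₂sin(4x))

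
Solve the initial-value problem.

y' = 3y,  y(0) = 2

General solution: y = Ce^(3x)
Applying IC y(0) = 2:
Particular solution: y = 2e^(3x)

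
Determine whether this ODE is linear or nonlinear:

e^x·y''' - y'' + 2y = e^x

Linear (y and its derivatives appear to the first power only, no products of y terms)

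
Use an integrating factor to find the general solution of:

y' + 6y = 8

Using integrating factor method:

General solution: y = 4/3 + Ce^(-6x)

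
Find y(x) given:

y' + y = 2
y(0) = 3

General solution: y = 2 + Ce^(-x)
Applying y(0) = 3: C = 3 - 2 = 1
Particular solution: y = 2 + e^(-x)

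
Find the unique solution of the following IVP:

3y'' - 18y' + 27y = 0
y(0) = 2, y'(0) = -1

General solution: y = (C₁ + C₂x)e^(3x)
Repeated root r = 3
Applying ICs: C₁ = 2, C₂ = -7
Particular solution: y = (2 - 7x)e^(3x)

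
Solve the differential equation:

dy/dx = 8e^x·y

Separating variables and integrating:
ln|y| = 8e^x + C

General solution: y = Ce^(8e^x)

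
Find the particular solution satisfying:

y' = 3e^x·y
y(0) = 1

General solution: y = Ce^(3e^x)
Applying IC y(0) = 1:
Particular solution: y = e^(3(e^x - 1))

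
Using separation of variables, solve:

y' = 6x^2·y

Separating variables and integrating:
ln|y| = 2x^3 + C

General solution: y = Ce^(2x^3)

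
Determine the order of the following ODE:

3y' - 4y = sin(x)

The order is 1 (highest derivative is of order 1).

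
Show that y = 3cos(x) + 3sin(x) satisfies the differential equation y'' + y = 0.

Verification:
y'' = -3cos(x) - 3sin(x)
y'' + y = 0 ✓

Yes, it is a solution.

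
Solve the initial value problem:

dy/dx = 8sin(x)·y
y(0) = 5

General solution: y = Ce^(-8cos(x))
Applying IC y(0) = 5:
Particular solution: y = 5e^(8(1-cos(x)))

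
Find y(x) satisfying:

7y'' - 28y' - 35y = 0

Characteristic equation: 7r² - 28r - 35 = 0
Divide by 7: r² - 4r - 5 = 0
Roots: r = 5, -1 (distinct real)
General solution: y = C₁e^(5x) + C₂e^(-x)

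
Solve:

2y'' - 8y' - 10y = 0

Characteristic equation: 2r² - 8r - 10 = 0
Divide by 2: r² - 4r - 5 = 0
Roots: r = 5, -1 (distinct real)
General solution: y = C₁e^(5x) + C₂e^(-x)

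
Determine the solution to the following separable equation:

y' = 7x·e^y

Separating variables and integrating:
-e^(-y) = 7x²/2 + C

General solution: y = -ln(C - 7x²/2)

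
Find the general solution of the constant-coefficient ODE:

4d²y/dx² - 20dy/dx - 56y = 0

Characteristic equation: 4r² - 20r - 56 = 0
Divide by 4: r² - 5r - 14 = 0
Roots: r = 7, -2 (distinct real)
General solution: y = C₁e^(7x) + C₂e^(-2x)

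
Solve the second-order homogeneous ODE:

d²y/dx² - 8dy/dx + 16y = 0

Characteristic equation: r² - 8r + 16 = 0
Factored: (r - 4)² = 0
Repeated root: r = 4
General solution: y = (C₁ + C₂x)e^(4x)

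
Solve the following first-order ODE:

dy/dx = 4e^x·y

Separating variables and integrating:
ln|y| = 4e^x + C

General solution: y = Ce^(4e^x)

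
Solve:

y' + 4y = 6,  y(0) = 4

General solution: y = 3/2 + Ce^(-4x)
Applying y(0) = 4: C = 4 - 3/2 = 5/2
Particular solution: y = 3/2 + (5/2)e^(-4x)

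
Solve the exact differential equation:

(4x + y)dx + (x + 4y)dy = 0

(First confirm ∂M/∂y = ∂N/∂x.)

Verify exactness: ∂M/∂y = ∂N/∂x ✓
Find F(x,y) such that ∂F/∂x = M, ∂F/∂y = N
Solution: 2x² + xy + 2y² = C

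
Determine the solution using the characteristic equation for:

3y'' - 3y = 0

Characteristic equation: 3r² - 3 = 0
Divide by 3: r² - 1 = 0
Roots: r = 1, -1 (distinct real)
General solution: y = C₁e^x + C₂e^(-x)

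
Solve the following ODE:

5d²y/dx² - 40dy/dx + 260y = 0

Characteristic equation: 5r² - 40r + 260 = 0
Divide by 5: r² - 8r + 52 = 0
Roots: r = 4 ± 6i (complex conjugates)
General solution: y = e^(4x)(C₁cos(6x) + C₂sin(6x))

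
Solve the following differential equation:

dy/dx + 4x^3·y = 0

Using integrating factor method:

General solution: y = Ce^(-x^4)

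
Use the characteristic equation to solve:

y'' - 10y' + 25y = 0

Characteristic equation: r² - 10r + 25 = 0
Factored: (r - 5)² = 0
Repeated root: r = 5
General solution: y = (C₁ + C₂x)e^(5x)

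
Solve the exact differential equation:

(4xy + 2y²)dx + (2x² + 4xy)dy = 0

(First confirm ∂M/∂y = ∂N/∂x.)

Verify exactness: ∂M/∂y = ∂N/∂x ✓
Find F(x,y) such that ∂F/∂x = M, ∂F/∂y = N
Solution: 2x²y + 2xy² = C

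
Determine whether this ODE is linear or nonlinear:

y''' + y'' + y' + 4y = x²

Linear (y and its derivatives appear to the first power only, no products of y terms)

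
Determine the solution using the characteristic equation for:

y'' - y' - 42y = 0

Characteristic equation: r² - r - 42 = 0
Roots: r = 7, -6 (distinct real)
General solution: y = C₁e^(7x) + C₂e^(-6x)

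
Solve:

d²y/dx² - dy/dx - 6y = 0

Characteristic equation: r² - r - 6 = 0
Roots: r = 3, -2 (distinct real)
General solution: y = C₁e^(3x) + C₂e^(-2x)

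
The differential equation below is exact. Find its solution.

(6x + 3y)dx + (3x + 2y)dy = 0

Verify exactness: ∂M/∂y = ∂N/∂x ✓
Find F(x,y) such that ∂F/∂x = M, ∂F/∂y = N
Solution: 3x² + 3xy + y² = C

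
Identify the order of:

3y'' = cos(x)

The order is 2 (highest derivative is of order 2).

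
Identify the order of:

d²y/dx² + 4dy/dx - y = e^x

The order is 2 (highest derivative is of order 2).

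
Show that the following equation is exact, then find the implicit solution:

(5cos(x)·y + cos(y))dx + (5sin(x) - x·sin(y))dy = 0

Verify exactness: ∂M/∂y = ∂N/∂x ✓
Find F(x,y) such that ∂F/∂x = M, ∂F/∂y = N
Solution: 5sin(x)·y + x·cos(y) = C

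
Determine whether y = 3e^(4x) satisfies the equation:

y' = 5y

Verification:
y = 3e^(4x)
y' = 12e^(4x)
But 5y = 15e^(4x)
y' ≠ 5y — the derivative does not match

No, it is not a solution.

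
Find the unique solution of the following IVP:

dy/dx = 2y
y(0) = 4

General solution: y = Ce^(2x)
Applying IC y(0) = 4:
Particular solution: y = 4e^(2x)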